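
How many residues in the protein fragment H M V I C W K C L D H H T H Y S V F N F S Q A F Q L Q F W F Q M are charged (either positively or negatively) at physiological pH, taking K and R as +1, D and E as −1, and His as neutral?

2

Charged side chains at pH ~7.4: K, R (positive); D, E (negative).
Matching residues: K7, D10.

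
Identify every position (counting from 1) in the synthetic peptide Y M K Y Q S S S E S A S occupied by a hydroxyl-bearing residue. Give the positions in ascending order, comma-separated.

1, 4, 6, 7, 8, 10, 12

Matching residues: Y1, Y4, S6, S7, S8, S10, S12.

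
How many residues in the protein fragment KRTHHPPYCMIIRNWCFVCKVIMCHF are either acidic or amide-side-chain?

Acidic: D, E. Amide-side-chain: N, Q.
Acidic residues here: none (0).
Amide-side-chain residues here: N14 (1).
The two groups share no amino acid, so total = 0 + 1 = 1.

1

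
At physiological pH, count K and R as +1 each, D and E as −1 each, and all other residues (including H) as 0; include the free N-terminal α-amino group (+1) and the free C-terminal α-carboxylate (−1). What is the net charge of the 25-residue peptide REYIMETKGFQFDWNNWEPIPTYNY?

-2

Positive (K, R): R1, K8 → +2.
Negative (D, E): E2, E6, D13, E18 → −4.
The N-terminus (+1) and C-terminus (−1) cancel.
Net charge = (+2) + (−4) = −2.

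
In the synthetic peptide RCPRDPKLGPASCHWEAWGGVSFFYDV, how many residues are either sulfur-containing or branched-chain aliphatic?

Sulfur-containing: C, M. Branched-chain aliphatic: I, L, V.
Sulfur-containing residues here: C2, C13 (2).
Branched-chain aliphatic residues here: L8, V21, V27 (3).
The two groups share no amino acid, so total = 2 + 3 = 5.

5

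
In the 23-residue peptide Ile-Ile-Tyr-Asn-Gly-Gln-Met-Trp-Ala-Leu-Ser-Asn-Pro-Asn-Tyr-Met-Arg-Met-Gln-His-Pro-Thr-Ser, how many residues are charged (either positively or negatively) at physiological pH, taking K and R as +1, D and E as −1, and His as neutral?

Charged side chains at pH ~7.4: K, R (positive); D, E (negative).
Matching residues: Arg17.

1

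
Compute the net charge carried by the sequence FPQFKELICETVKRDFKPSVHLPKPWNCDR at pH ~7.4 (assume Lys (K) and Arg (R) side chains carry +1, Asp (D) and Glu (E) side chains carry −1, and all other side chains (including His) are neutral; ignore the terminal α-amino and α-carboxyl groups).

Positive (K, R): K5, K13, R14, K17, K24, R30 → +6.
Negative (D, E): E6, E10, D15, D29 → −4.
Net charge = (+6) + (−4) = +2.

+2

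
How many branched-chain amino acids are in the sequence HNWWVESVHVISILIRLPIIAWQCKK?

V, L, and I make up the branched-chain aliphatic group.
Matching residues: V5, V8, V10, I11, I13, L14, I15, L17, I19, I20.

10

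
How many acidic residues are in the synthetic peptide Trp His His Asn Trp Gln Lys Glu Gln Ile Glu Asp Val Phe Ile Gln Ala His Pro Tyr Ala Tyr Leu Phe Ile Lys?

The acidic residues are Asp (D) and Glu (E), whose side chains end in a carboxylate group.
Matching residues: Glu8, Glu11, Asp12.

3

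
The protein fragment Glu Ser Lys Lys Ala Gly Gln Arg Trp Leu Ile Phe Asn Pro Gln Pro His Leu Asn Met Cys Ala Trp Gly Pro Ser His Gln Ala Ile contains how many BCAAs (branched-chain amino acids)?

V, L, and I make up the branched-chain aliphatic group.
Matching residues: Leu10, Ile11, Leu18, Ile30.

4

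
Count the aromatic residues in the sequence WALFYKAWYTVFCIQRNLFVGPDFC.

Phenylalanine (F), tryptophan (W), and tyrosine (Y) have aromatic ring side chains.
Matching residues: W1, F4, Y5, W8, Y9, F12, F19, F24.

8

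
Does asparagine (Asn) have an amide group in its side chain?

Asparagine (N) and glutamine (Q) have uncharged amide side chains.
Asparagine is in this group.

Yes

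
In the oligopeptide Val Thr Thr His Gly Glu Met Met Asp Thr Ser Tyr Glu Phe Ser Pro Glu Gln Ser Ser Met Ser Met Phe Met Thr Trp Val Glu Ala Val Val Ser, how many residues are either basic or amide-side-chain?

2

Basic: H, K, R. Amide-side-chain: N, Q.
Basic residues here: His4 (1).
Amide-side-chain residues here: Gln18 (1).
The two groups share no amino acid, so total = 1 + 1 = 2.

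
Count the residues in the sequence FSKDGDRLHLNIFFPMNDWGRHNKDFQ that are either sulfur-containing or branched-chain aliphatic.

Sulfur-containing: C, M. Branched-chain aliphatic: I, L, V.
Sulfur-containing residues here: M16 (1).
Branched-chain aliphatic residues here: L8, L10, I12 (3).
The two groups share no amino acid, so total = 1 + 3 = 4.

4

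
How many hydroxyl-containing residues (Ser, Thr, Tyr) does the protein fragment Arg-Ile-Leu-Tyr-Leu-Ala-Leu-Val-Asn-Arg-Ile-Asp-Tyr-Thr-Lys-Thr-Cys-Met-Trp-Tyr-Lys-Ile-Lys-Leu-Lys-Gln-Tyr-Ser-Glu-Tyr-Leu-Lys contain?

Matching residues: Tyr4, Tyr13, Thr14, Thr16, Tyr20, Tyr27, Ser28, Tyr30.

8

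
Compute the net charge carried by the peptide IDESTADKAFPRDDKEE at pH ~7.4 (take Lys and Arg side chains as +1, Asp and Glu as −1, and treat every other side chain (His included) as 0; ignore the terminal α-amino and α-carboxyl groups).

Positive (K, R): K8, R12, K15 → +3.
Negative (D, E): D2, E3, D7, D13, D14, E16, E17 → −7.
Net charge = (+3) + (−7) = −4.

-4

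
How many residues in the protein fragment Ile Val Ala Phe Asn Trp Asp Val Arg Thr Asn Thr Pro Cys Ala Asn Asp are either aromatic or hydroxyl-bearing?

4

Aromatic: F, W, Y. Hydroxyl-bearing: S, T, Y.
Aromatic residues here: Phe4, Trp6 (2).
Hydroxyl-bearing residues here: Thr10, Thr12 (2).
(Y belongs to both groups, but none appear in this sequence.) Total = 2 + 2 = 4.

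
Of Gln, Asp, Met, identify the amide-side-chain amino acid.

The amide-side-chain residues are Asn (N) and Gln (Q).
Of the listed options, only Gln belongs to this group.

Gln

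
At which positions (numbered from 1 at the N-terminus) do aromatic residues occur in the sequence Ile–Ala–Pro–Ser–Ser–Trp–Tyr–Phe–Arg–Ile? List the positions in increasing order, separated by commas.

6, 7, 8

The aromatic amino acids are Phe (F, benzyl), Trp (W, indole), and Tyr (Y, phenol).
Matching residues: Trp6, Tyr7, Phe8.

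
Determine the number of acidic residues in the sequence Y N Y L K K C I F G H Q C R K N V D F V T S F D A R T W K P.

2

Aspartate (D) and glutamate (E) have carboxylic-acid side chains and are the acidic amino acids.
Matching residues: D18, D24.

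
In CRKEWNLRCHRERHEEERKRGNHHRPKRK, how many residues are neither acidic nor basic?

8

Acidic: D, E. Basic: K, R, H. All other residues are neither.
Matching residues: C1, W5, N6, L7, C9, G21, N22, P26.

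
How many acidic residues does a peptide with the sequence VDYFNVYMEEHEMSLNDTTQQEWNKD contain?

Only D (aspartate) and E (glutamate) carry a side-chain carboxylic acid.
Matching residues: D2, E9, E10, E12, D17, E22, D26.

7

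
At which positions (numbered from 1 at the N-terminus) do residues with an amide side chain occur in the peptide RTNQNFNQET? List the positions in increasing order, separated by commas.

The amide-side-chain residues are Asn (N) and Gln (Q).
Matching residues: N3, Q4, N5, N7, Q8.

3, 4, 5, 7, 8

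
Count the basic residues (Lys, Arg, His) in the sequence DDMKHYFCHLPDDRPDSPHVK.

6

Matching residues: K4, H5, H9, R14, H19, K21.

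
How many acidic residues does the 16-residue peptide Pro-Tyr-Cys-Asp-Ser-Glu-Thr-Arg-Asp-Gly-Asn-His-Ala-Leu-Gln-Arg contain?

The acidic residues are Asp (D) and Glu (E), whose side chains end in a carboxylate group.
Matching residues: Asp4, Glu6, Asp9.

3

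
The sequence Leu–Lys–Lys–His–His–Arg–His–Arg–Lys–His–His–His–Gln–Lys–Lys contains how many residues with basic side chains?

The basic amino acids are Lys (K), Arg (R), and His (H).
Matching residues: Lys2, Lys3, His4, His5, Arg6, His7, Arg8, Lys9, His10, His11, His12, Lys14, Lys15.

13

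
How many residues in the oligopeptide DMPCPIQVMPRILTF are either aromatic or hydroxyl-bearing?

Aromatic: F, W, Y. Hydroxyl-bearing: S, T, Y.
Aromatic residues here: F15 (1).
Hydroxyl-bearing residues here: T14 (1).
(Y belongs to both groups, but none appear in this sequence.) Total = 1 + 1 = 2.

2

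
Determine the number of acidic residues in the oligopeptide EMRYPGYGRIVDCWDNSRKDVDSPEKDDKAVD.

Only D (aspartate) and E (glutamate) carry a side-chain carboxylic acid.
Matching residues: E1, D12, D15, D20, D22, E25, D27, D28, D32.

9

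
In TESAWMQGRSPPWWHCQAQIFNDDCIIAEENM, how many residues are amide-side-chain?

5

Asparagine (N) and glutamine (Q) have uncharged amide side chains.
Matching residues: Q7, Q17, Q19, N22, N31.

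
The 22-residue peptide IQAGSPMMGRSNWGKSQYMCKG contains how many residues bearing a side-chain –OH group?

S, T, and Y are the three residues with a side-chain hydroxyl.
Matching residues: S5, S11, S16, Y18.

4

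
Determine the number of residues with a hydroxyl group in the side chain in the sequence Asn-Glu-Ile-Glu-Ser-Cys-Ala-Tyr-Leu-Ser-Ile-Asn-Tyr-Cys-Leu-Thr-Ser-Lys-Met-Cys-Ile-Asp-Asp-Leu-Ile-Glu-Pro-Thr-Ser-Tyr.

Serine (S), threonine (T), and tyrosine (Y) each carry a hydroxyl group on the side chain.
Matching residues: Ser5, Tyr8, Ser10, Tyr13, Thr16, Ser17, Thr28, Ser29, Tyr30.

9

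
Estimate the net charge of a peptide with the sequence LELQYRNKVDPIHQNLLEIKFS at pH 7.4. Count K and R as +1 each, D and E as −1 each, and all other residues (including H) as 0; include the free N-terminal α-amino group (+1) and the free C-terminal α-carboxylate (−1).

Positive (K, R): R6, K8, K20 → +3.
Negative (D, E): E2, D10, E18 → −3.
The N-terminus (+1) and C-terminus (−1) cancel.
Net charge = (+3) + (−3) = 0.

0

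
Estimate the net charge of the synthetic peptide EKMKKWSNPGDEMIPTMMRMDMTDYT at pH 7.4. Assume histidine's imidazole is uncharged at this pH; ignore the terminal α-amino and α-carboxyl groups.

-1

Near pH 7.4, K and R contribute +1 each, D and E contribute −1 each, and every other side chain (His included, as stated) is uncharged.
Positive (K, R): K2, K4, K5, R19 → +4.
Negative (D, E): E1, D11, E12, D21, D24 → −5.
Net charge = (+4) + (−5) = −1.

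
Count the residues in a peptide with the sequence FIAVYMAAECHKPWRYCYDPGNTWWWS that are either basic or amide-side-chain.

Basic: H, K, R. Amide-side-chain: N, Q.
Basic residues here: H11, K12, R15 (3).
Amide-side-chain residues here: N22 (1).
The two groups share no amino acid, so total = 3 + 1 = 4.

4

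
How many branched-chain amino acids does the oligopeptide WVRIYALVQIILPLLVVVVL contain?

V, L, and I make up the branched-chain aliphatic group.
Matching residues: V2, I4, L7, V8, I10, I11, L12, L14, L15, V16, V17, V18, V19, L20.

14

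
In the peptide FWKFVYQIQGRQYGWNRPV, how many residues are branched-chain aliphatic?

Valine (V), leucine (L), and isoleucine (I) are the branched-chain amino acids.
Matching residues: V5, I8, V19.

3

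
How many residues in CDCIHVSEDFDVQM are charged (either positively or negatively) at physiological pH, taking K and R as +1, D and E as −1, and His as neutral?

Charged side chains at pH ~7.4: K, R (positive); D, E (negative).
Matching residues: D2, E8, D9, D11.

4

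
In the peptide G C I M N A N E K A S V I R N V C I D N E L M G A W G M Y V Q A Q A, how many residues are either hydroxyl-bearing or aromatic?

3

Hydroxyl-bearing: S, T, Y. Aromatic: F, W, Y.
Hydroxyl-bearing residues here: S11, Y29 (2).
Aromatic residues here: W26, Y29 (2).
Y is in both groups, so the 1 Y residue must not be double-counted.
Total = 2 + 2 − 1 = 3.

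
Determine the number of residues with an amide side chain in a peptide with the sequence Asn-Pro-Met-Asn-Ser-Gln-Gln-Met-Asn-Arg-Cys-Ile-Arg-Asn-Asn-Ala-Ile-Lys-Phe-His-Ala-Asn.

8

Only N (asparagine) and Q (glutamine) carry a side-chain carboxamide.
Matching residues: Asn1, Asn4, Gln6, Gln7, Asn9, Asn14, Asn15, Asn22.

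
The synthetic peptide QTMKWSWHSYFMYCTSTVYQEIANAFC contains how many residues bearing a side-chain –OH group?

S, T, and Y are the three residues with a side-chain hydroxyl.
Matching residues: T2, S6, S9, Y10, Y13, T15, S16, T17, Y19.

9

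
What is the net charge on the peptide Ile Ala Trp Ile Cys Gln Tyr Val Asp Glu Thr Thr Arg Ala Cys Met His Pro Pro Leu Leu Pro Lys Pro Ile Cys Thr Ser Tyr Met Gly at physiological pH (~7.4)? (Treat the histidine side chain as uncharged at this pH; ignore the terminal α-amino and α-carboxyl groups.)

At pH ~7.4 the Lys and Arg side chains are protonated (+1), the Asp and Glu side chains are deprotonated (−1), and with His taken as neutral all other side chains carry no charge.
Positive (K, R): Arg13, Lys23 → +2.
Negative (D, E): Asp9, Glu10 → −2.
Net charge = (+2) + (−2) = 0.

0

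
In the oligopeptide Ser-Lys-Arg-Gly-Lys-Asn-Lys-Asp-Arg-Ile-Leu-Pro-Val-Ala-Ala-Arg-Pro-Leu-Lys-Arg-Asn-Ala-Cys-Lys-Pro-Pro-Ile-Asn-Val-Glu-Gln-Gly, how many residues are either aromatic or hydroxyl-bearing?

1

Aromatic: F, W, Y. Hydroxyl-bearing: S, T, Y.
Aromatic residues here: none (0).
Hydroxyl-bearing residues here: Ser1 (1).
(Y belongs to both groups, but none appear in this sequence.) Total = 0 + 1 = 1.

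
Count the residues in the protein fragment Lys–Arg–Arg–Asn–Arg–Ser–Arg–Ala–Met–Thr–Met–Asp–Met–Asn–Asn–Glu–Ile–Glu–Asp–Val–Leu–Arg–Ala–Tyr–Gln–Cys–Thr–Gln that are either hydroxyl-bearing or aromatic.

4

Hydroxyl-bearing: S, T, Y. Aromatic: F, W, Y.
Hydroxyl-bearing residues here: Ser6, Thr10, Tyr24, Thr27 (4).
Aromatic residues here: Tyr24 (1).
Y is in both groups, so the 1 Y residue must not be double-counted.
Total = 4 + 1 − 1 = 4.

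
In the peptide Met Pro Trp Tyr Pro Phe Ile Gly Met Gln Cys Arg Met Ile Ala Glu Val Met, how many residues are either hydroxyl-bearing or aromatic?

3

Hydroxyl-bearing: S, T, Y. Aromatic: F, W, Y.
Hydroxyl-bearing residues here: Tyr4 (1).
Aromatic residues here: Trp3, Tyr4, Phe6 (3).
Y is in both groups, so the 1 Y residue must not be double-counted.
Total = 1 + 3 − 1 = 3.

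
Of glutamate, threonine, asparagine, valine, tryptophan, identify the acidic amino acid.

Only D (aspartate) and E (glutamate) carry a side-chain carboxylic acid.
Of the listed options, only glutamate belongs to this group.

glutamate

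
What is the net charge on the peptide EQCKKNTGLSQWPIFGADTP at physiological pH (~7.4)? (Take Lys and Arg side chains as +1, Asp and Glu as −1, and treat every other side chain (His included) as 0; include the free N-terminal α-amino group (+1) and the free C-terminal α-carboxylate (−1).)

0

Positive (K, R): K4, K5 → +2.
Negative (D, E): E1, D18 → −2.
The N-terminus (+1) and C-terminus (−1) cancel.
Net charge = (+2) + (−2) = 0.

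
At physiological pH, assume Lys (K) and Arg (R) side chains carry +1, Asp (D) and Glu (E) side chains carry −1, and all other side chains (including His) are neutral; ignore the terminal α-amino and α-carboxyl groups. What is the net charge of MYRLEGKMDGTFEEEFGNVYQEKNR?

-2

Positive (K, R): R3, K7, K23, R25 → +4.
Negative (D, E): E5, D9, E13, E14, E15, E22 → −6.
Net charge = (+4) + (−6) = −2.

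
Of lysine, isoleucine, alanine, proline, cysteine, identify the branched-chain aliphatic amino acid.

V, L, and I make up the branched-chain aliphatic group.
Of the listed options, only isoleucine belongs to this group.

isoleucine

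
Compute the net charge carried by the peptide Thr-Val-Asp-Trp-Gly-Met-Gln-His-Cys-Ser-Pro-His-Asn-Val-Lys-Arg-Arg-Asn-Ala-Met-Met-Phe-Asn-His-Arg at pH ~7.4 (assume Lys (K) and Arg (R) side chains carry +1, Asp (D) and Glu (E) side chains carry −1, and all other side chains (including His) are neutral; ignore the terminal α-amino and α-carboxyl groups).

+3

Positive (K, R): Lys15, Arg16, Arg17, Arg25 → +4.
Negative (D, E): Asp3 → −1.
Net charge = (+4) + (−1) = +3.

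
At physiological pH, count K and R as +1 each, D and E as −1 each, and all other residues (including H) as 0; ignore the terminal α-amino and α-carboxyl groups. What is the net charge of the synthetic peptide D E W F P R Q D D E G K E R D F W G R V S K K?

Positive (K, R): R6, K12, R14, R19, K22, K23 → +6.
Negative (D, E): D1, E2, D8, D9, E10, E13, D15 → −7.
Net charge = (+6) + (−7) = −1.

-1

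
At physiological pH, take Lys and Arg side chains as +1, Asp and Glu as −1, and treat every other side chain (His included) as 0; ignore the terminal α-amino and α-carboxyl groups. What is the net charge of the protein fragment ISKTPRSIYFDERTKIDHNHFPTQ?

Positive (K, R): K3, R6, R13, K15 → +4.
Negative (D, E): D11, E12, D17 → −3.
Net charge = (+4) + (−3) = +1.

+1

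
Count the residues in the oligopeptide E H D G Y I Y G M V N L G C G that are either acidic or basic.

3

Acidic: D, E. Basic: H, K, R.
Acidic residues here: E1, D3 (2).
Basic residues here: H2 (1).
The two groups share no amino acid, so total = 2 + 1 = 3.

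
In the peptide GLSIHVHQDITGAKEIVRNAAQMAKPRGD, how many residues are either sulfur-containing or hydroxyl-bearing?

3

Sulfur-containing: C, M. Hydroxyl-bearing: S, T, Y.
Sulfur-containing residues here: M23 (1).
Hydroxyl-bearing residues here: S3, T11 (2).
The two groups share no amino acid, so total = 1 + 2 = 3.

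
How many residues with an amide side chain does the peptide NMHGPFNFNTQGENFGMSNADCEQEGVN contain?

8

The amide-side-chain residues are Asn (N) and Gln (Q).
Matching residues: N1, N7, N9, Q11, N14, N19, Q24, N28.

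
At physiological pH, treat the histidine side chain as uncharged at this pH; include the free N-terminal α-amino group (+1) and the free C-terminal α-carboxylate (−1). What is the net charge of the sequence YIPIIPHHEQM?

-1

Near pH 7.4, K and R contribute +1 each, D and E contribute −1 each, and every other side chain (His included, as stated) is uncharged.
Positive (K, R): none → +0.
Negative (D, E): E9 → −1.
The N-terminus (+1) and C-terminus (−1) cancel.
Net charge = (+0) + (−1) = −1.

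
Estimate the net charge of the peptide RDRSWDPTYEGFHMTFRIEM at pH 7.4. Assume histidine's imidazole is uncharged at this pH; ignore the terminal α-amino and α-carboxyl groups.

The side chains ionized at physiological pH are Lys/Arg (+1) and Asp/Glu (−1); with His treated as neutral, nothing else contributes.
Positive (K, R): R1, R3, R17 → +3.
Negative (D, E): D2, D6, E10, E19 → −4.
Net charge = (+3) + (−4) = −1.

-1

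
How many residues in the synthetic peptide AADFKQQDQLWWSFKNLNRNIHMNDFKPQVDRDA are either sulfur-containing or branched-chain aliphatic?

Sulfur-containing: C, M. Branched-chain aliphatic: I, L, V.
Sulfur-containing residues here: M23 (1).
Branched-chain aliphatic residues here: L10, L17, I21, V30 (4).
The two groups share no amino acid, so total = 1 + 4 = 5.

5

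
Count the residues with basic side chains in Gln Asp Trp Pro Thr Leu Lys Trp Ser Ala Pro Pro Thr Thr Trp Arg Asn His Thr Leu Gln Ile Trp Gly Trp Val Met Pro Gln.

K, R, and H are the three residues with basic side chains (ε-amine, guanidinium, and imidazole respectively).
Matching residues: Lys7, Arg16, His18.

3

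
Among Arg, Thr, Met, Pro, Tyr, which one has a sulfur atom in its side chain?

Only Cys (C) and Met (M) have a sulfur atom in the side chain.
Of the listed options, only Met belongs to this group.

Met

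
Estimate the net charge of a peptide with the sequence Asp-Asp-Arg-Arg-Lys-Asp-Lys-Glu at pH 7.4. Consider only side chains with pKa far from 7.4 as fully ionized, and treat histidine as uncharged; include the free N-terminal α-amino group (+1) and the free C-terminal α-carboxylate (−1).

0

At pH ~7.4 the Lys and Arg side chains are protonated (+1), the Asp and Glu side chains are deprotonated (−1), and with His taken as neutral all other side chains carry no charge.
Positive (K, R): Arg3, Arg4, Lys5, Lys7 → +4.
Negative (D, E): Asp1, Asp2, Asp6, Glu8 → −4.
The N-terminus (+1) and C-terminus (−1) cancel.
Net charge = (+4) + (−4) = 0.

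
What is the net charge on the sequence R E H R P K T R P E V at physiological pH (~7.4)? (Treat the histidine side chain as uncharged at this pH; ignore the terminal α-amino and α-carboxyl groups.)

+2

Near pH 7.4, K and R contribute +1 each, D and E contribute −1 each, and every other side chain (His included, as stated) is uncharged.
Positive (K, R): R1, R4, K6, R8 → +4.
Negative (D, E): E2, E10 → −2.
Net charge = (+4) + (−2) = +2.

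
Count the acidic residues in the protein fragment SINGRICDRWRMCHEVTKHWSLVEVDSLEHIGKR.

5

The acidic residues are Asp (D) and Glu (E), whose side chains end in a carboxylate group.
Matching residues: D8, E15, E24, D26, E29.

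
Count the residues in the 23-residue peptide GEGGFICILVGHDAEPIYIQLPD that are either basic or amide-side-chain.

Basic: H, K, R. Amide-side-chain: N, Q.
Basic residues here: H12 (1).
Amide-side-chain residues here: Q20 (1).
The two groups share no amino acid, so total = 1 + 1 = 2.

2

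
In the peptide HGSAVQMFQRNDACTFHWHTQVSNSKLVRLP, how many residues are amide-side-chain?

Asparagine (N) and glutamine (Q) have uncharged amide side chains.
Matching residues: Q6, Q9, N11, Q21, N24.

5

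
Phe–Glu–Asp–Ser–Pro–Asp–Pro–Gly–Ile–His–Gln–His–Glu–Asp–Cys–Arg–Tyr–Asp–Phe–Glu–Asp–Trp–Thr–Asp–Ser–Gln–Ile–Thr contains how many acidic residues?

9

Aspartate (D) and glutamate (E) have carboxylic-acid side chains and are the acidic amino acids.
Matching residues: Glu2, Asp3, Asp6, Glu13, Asp14, Asp18, Glu20, Asp21, Asp24.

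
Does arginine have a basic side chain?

Yes

The basic amino acids are Lys (K), Arg (R), and His (H).
Arginine is in this group.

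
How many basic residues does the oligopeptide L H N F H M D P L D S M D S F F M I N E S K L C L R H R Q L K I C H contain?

K, R, and H are the three residues with basic side chains (ε-amine, guanidinium, and imidazole respectively).
Matching residues: H2, H5, K22, R26, H27, R28, K31, H34.

8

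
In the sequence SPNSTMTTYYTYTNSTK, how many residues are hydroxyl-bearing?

The –OH-bearing residues are Ser, Thr (aliphatic alcohols), and Tyr (phenol).
Matching residues: S1, S4, T5, T7, T8, Y9, Y10, T11, Y12, T13, S15, T16.

12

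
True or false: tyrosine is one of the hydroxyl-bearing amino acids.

True

Serine (S), threonine (T), and tyrosine (Y) each carry a hydroxyl group on the side chain.
Tyrosine is in this group.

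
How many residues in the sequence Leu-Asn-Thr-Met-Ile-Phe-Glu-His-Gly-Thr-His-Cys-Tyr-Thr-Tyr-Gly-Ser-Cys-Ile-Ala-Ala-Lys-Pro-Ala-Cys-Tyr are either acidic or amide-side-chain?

Acidic: D, E. Amide-side-chain: N, Q.
Acidic residues here: Glu7 (1).
Amide-side-chain residues here: Asn2 (1).
The two groups share no amino acid, so total = 1 + 1 = 2.

2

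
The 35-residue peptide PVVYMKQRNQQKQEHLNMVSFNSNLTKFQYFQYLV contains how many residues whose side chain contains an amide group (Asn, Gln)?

Matching residues: Q7, N9, Q10, Q11, Q13, N17, N22, N24, Q29, Q32.

10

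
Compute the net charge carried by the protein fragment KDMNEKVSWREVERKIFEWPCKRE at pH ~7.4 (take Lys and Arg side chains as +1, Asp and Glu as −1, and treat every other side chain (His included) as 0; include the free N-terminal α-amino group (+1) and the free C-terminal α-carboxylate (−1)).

Positive (K, R): K1, K6, R10, R14, K15, K22, R23 → +7.
Negative (D, E): D2, E5, E11, E13, E18, E24 → −6.
The N-terminus (+1) and C-terminus (−1) cancel.
Net charge = (+7) + (−6) = +1.

+1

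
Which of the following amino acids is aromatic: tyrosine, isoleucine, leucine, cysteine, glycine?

The aromatic amino acids are Phe (F, benzyl), Trp (W, indole), and Tyr (Y, phenol).
Of the listed options, only tyrosine belongs to this group.

tyrosine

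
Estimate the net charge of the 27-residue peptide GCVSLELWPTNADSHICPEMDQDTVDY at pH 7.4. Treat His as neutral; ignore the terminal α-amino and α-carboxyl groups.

-6

The side chains ionized at physiological pH are Lys/Arg (+1) and Asp/Glu (−1); with His treated as neutral, nothing else contributes.
Positive (K, R): none → +0.
Negative (D, E): E6, D13, E19, D21, D23, D26 → −6.
Net charge = (+0) + (−6) = −6.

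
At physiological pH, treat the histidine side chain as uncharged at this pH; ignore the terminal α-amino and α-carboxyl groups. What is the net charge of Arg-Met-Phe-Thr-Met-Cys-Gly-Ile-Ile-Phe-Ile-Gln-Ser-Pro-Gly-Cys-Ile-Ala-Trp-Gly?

+1

The side chains ionized at physiological pH are Lys/Arg (+1) and Asp/Glu (−1); with His treated as neutral, nothing else contributes.
Positive (K, R): Arg1 → +1.
Negative (D, E): none → −0.
Net charge = (+1) + (−0) = +1.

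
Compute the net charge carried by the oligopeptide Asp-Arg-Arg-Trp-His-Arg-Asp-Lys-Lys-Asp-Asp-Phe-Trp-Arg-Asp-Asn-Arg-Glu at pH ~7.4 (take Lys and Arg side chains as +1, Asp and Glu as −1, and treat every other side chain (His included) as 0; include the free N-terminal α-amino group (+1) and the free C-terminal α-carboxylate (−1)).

Positive (K, R): Arg2, Arg3, Arg6, Lys8, Lys9, Arg14, Arg17 → +7.
Negative (D, E): Asp1, Asp7, Asp10, Asp11, Asp15, Glu18 → −6.
The N-terminus (+1) and C-terminus (−1) cancel.
Net charge = (+7) + (−6) = +1.

+1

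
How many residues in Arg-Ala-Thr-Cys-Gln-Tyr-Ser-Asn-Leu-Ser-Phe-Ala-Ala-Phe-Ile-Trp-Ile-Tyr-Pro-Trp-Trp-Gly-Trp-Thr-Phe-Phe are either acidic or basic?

1

Acidic: D, E. Basic: H, K, R.
Acidic residues here: none (0).
Basic residues here: Arg1 (1).
The two groups share no amino acid, so total = 0 + 1 = 1.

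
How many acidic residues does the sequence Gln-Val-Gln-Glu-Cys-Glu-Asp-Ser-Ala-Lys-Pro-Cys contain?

Only D (aspartate) and E (glutamate) carry a side-chain carboxylic acid.
Matching residues: Glu4, Glu6, Asp7.

3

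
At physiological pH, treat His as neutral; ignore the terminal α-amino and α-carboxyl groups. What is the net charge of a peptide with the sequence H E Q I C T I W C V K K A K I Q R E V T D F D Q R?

+1

The side chains ionized at physiological pH are Lys/Arg (+1) and Asp/Glu (−1); with His treated as neutral, nothing else contributes.
Positive (K, R): K11, K12, K14, R17, R25 → +5.
Negative (D, E): E2, E18, D21, D23 → −4.
Net charge = (+5) + (−4) = +1.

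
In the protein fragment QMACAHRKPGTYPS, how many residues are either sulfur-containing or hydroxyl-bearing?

5

Sulfur-containing: C, M. Hydroxyl-bearing: S, T, Y.
Sulfur-containing residues here: M2, C4 (2).
Hydroxyl-bearing residues here: T11, Y12, S14 (3).
The two groups share no amino acid, so total = 2 + 3 = 5.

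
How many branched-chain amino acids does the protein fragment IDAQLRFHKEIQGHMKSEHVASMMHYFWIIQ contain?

6

V, L, and I make up the branched-chain aliphatic group.
Matching residues: I1, L5, I11, V20, I29, I30.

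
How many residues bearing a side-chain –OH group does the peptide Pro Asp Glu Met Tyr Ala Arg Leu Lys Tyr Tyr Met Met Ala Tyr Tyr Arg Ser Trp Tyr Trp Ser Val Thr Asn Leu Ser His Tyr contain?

Serine (S), threonine (T), and tyrosine (Y) each carry a hydroxyl group on the side chain.
Matching residues: Tyr5, Tyr10, Tyr11, Tyr15, Tyr16, Ser18, Tyr20, Ser22, Thr24, Ser27, Tyr29.

11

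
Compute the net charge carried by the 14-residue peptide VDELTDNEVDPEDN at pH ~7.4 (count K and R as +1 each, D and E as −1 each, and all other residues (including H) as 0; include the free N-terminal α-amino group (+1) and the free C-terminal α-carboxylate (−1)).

-7

Positive (K, R): none → +0.
Negative (D, E): D2, E3, D6, E8, D10, E12, D13 → −7.
The N-terminus (+1) and C-terminus (−1) cancel.
Net charge = (+0) + (−7) = −7.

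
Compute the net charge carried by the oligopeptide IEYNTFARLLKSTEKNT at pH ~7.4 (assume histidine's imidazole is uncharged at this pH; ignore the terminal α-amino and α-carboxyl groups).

Near pH 7.4, K and R contribute +1 each, D and E contribute −1 each, and every other side chain (His included, as stated) is uncharged.
Positive (K, R): R8, K11, K15 → +3.
Negative (D, E): E2, E14 → −2.
Net charge = (+3) + (−2) = +1.

+1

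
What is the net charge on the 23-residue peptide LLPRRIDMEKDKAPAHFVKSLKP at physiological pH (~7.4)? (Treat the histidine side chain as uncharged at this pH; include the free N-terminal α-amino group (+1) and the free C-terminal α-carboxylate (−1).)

+3

The side chains ionized at physiological pH are Lys/Arg (+1) and Asp/Glu (−1); with His treated as neutral, nothing else contributes.
Positive (K, R): R4, R5, K10, K12, K19, K22 → +6.
Negative (D, E): D7, E9, D11 → −3.
The N-terminus (+1) and C-terminus (−1) cancel.
Net charge = (+6) + (−3) = +3.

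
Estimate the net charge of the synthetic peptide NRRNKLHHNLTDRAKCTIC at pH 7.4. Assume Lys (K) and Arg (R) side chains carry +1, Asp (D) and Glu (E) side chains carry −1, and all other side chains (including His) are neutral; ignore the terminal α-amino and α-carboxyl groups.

+4

Positive (K, R): R2, R3, K5, R13, K15 → +5.
Negative (D, E): D12 → −1.
Net charge = (+5) + (−1) = +4.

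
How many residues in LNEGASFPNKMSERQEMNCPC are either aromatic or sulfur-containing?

5

Aromatic: F, W, Y. Sulfur-containing: C, M.
Aromatic residues here: F7 (1).
Sulfur-containing residues here: M11, M17, C19, C21 (4).
The two groups share no amino acid, so total = 1 + 4 = 5.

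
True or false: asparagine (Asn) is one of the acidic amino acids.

Only D (aspartate) and E (glutamate) carry a side-chain carboxylic acid.
Asparagine is not in this group.

False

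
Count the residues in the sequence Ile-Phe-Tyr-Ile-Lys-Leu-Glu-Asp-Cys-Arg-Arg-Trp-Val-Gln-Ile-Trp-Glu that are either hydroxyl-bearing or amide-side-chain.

2

Hydroxyl-bearing: S, T, Y. Amide-side-chain: N, Q.
Hydroxyl-bearing residues here: Tyr3 (1).
Amide-side-chain residues here: Gln14 (1).
The two groups share no amino acid, so total = 1 + 1 = 2.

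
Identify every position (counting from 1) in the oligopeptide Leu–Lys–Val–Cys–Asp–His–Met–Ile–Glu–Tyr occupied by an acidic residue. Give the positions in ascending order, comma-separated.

5, 9

Matching residues: Asp5, Glu9.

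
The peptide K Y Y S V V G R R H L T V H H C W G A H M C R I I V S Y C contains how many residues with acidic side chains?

The acidic residues are Asp (D) and Glu (E), whose side chains end in a carboxylate group.
None of the 29 residues belong to this group.

0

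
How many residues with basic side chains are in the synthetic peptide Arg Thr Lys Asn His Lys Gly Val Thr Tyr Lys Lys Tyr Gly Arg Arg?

8

The basic amino acids are Lys (K), Arg (R), and His (H).
Matching residues: Arg1, Lys3, His5, Lys6, Lys11, Lys12, Arg15, Arg16.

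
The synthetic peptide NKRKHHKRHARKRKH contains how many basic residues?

13

K, R, and H are the three residues with basic side chains (ε-amine, guanidinium, and imidazole respectively).
Matching residues: K2, R3, K4, H5, H6, K7, R8, H9, R11, K12, R13, K14, H15.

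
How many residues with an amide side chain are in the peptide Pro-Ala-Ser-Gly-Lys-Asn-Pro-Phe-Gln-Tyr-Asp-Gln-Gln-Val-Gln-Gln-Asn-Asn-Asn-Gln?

10

Asparagine (N) and glutamine (Q) have uncharged amide side chains.
Matching residues: Asn6, Gln9, Gln12, Gln13, Gln15, Gln16, Asn17, Asn18, Asn19, Gln20.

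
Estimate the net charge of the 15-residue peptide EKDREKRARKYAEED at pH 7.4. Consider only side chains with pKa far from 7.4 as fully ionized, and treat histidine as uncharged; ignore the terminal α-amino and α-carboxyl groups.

0

At pH ~7.4 the Lys and Arg side chains are protonated (+1), the Asp and Glu side chains are deprotonated (−1), and with His taken as neutral all other side chains carry no charge.
Positive (K, R): K2, R4, K6, R7, R9, K10 → +6.
Negative (D, E): E1, D3, E5, E13, E14, D15 → −6.
Net charge = (+6) + (−6) = 0.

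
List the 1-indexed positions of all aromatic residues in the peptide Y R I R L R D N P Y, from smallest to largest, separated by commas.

The aromatic amino acids are Phe (F, benzyl), Trp (W, indole), and Tyr (Y, phenol).
Matching residues: Y1, Y10.

1, 10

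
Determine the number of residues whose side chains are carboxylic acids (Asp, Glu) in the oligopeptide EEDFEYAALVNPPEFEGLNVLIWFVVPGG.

6

Matching residues: E1, E2, D3, E5, E14, E16.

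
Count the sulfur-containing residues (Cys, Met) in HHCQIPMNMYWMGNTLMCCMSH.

8

Matching residues: C3, M7, M9, M12, M17, C18, C19, M20.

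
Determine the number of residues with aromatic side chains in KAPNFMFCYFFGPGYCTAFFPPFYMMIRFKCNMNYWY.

14

F, W, and Y each carry an aromatic ring on the side chain.
Matching residues: F5, F7, Y9, F10, F11, Y15, F19, F20, F23, Y24, F29, Y35, W36, Y37.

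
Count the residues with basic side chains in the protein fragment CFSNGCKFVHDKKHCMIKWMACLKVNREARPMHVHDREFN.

K, R, and H are the three residues with basic side chains (ε-amine, guanidinium, and imidazole respectively).
Matching residues: K7, H10, K12, K13, H14, K18, K24, R27, R30, H33, H35, R37.

12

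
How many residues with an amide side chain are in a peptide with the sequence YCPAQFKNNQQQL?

6

Only N (asparagine) and Q (glutamine) carry a side-chain carboxamide.
Matching residues: Q5, N8, N9, Q10, Q11, Q12.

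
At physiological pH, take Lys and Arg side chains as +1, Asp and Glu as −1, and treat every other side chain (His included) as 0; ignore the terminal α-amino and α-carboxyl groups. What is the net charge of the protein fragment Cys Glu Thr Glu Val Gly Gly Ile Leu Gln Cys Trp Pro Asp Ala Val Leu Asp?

-4

Positive (K, R): none → +0.
Negative (D, E): Glu2, Glu4, Asp14, Asp18 → −4.
Net charge = (+0) + (−4) = −4.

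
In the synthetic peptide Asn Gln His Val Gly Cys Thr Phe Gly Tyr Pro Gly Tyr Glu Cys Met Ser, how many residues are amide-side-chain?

2

The amide-side-chain residues are Asn (N) and Gln (Q).
Matching residues: Asn1, Gln2.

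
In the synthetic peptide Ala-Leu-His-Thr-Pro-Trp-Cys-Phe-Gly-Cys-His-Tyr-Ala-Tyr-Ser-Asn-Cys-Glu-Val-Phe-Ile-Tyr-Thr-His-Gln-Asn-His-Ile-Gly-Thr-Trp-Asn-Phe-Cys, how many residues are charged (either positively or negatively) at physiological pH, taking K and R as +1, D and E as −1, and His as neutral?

Charged side chains at pH ~7.4: K, R (positive); D, E (negative).
Matching residues: Glu18.

1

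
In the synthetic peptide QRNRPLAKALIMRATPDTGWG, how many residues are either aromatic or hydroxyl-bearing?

3

Aromatic: F, W, Y. Hydroxyl-bearing: S, T, Y.
Aromatic residues here: W20 (1).
Hydroxyl-bearing residues here: T15, T18 (2).
(Y belongs to both groups, but none appear in this sequence.) Total = 1 + 2 = 3.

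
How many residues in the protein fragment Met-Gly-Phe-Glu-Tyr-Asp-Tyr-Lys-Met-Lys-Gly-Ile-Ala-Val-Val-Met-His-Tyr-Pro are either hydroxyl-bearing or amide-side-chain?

3

Hydroxyl-bearing: S, T, Y. Amide-side-chain: N, Q.
Hydroxyl-bearing residues here: Tyr5, Tyr7, Tyr18 (3).
Amide-side-chain residues here: none (0).
The two groups share no amino acid, so total = 3 + 0 = 3.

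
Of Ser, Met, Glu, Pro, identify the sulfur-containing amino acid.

Cysteine (C, thiol) and methionine (M, thioether) are the two sulfur-containing amino acids.
Of the listed options, only Met belongs to this group.

Met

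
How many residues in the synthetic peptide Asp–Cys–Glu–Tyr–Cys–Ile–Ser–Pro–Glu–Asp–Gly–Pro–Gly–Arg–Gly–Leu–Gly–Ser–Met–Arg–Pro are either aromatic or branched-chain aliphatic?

3

Aromatic: F, W, Y. Branched-chain aliphatic: I, L, V.
Aromatic residues here: Tyr4 (1).
Branched-chain aliphatic residues here: Ile6, Leu16 (2).
The two groups share no amino acid, so total = 1 + 2 = 3.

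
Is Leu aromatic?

No

F, W, and Y each carry an aromatic ring on the side chain.
Leucine is not in this group.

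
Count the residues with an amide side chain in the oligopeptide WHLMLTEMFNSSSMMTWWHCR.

1

The amide-side-chain residues are Asn (N) and Gln (Q).
Matching residues: N10.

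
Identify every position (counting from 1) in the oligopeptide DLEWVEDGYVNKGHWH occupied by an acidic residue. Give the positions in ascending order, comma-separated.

Aspartate (D) and glutamate (E) have carboxylic-acid side chains and are the acidic amino acids.
Matching residues: D1, E3, E6, D7.

1, 3, 6, 7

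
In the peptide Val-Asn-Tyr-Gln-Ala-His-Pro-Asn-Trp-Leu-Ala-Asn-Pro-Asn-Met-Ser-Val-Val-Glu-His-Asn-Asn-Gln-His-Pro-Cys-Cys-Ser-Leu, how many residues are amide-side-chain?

8

The amide-side-chain residues are Asn (N) and Gln (Q).
Matching residues: Asn2, Gln4, Asn8, Asn12, Asn14, Asn21, Asn22, Gln23.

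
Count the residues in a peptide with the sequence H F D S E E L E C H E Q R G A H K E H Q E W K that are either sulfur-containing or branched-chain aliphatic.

Sulfur-containing: C, M. Branched-chain aliphatic: I, L, V.
Sulfur-containing residues here: C9 (1).
Branched-chain aliphatic residues here: L7 (1).
The two groups share no amino acid, so total = 1 + 1 = 2.

2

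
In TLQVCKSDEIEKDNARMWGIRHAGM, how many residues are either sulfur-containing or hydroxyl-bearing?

5

Sulfur-containing: C, M. Hydroxyl-bearing: S, T, Y.
Sulfur-containing residues here: C5, M17, M25 (3).
Hydroxyl-bearing residues here: T1, S7 (2).
The two groups share no amino acid, so total = 3 + 2 = 5.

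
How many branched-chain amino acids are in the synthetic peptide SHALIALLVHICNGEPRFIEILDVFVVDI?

13

The BCAAs are Val, Leu, and Ile — aliphatic side chains with a branch point.
Matching residues: L4, I5, L7, L8, V9, I11, I19, I21, L22, V24, V26, V27, I29.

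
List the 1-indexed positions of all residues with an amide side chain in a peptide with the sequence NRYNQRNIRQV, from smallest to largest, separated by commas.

Asparagine (N) and glutamine (Q) have uncharged amide side chains.
Matching residues: N1, N4, Q5, N7, Q10.

1, 4, 5, 7, 10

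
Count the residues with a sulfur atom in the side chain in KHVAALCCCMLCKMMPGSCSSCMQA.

Cysteine (C, thiol) and methionine (M, thioether) are the two sulfur-containing amino acids.
Matching residues: C7, C8, C9, M10, C12, M14, M15, C19, C22, M23.

10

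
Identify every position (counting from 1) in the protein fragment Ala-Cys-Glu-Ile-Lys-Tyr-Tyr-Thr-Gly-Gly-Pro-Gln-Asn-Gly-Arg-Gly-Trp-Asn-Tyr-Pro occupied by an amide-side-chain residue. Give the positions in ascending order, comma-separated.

Only N (asparagine) and Q (glutamine) carry a side-chain carboxamide.
Matching residues: Gln12, Asn13, Asn18.

12, 13, 18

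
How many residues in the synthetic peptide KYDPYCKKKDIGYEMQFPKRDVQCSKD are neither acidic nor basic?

15

Acidic: D, E. Basic: K, R, H. All other residues are neither.
Matching residues: Y2, P4, Y5, C6, I11, G12, Y13, M15, Q16, F17, P18, V22, Q23, C24, S25.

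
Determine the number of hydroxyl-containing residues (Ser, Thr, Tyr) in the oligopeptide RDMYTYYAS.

5

Matching residues: Y4, T5, Y6, Y7, S9.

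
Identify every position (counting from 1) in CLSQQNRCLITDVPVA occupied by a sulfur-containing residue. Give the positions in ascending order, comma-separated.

The sulfur-bearing residues are cysteine (–SH) and methionine (–S–CH₃).
Matching residues: C1, C8.

1, 8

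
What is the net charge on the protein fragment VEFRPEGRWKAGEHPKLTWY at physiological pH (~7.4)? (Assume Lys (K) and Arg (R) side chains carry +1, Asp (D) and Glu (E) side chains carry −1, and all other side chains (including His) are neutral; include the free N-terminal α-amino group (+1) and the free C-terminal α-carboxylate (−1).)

+1

Positive (K, R): R4, R8, K10, K16 → +4.
Negative (D, E): E2, E6, E13 → −3.
The N-terminus (+1) and C-terminus (−1) cancel.
Net charge = (+4) + (−3) = +1.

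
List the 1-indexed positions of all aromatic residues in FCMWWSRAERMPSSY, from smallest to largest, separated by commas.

Phenylalanine (F), tryptophan (W), and tyrosine (Y) have aromatic ring side chains.
Matching residues: F1, W4, W5, Y15.

1, 4, 5, 15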